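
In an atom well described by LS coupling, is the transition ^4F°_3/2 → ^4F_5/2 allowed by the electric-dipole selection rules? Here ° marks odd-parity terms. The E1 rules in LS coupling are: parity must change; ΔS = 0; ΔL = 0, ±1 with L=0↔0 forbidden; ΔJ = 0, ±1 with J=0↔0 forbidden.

allowed

Parity must change: odd → even — ✓.
ΔS = 0: S: 3/2 → 3/2 — ✓.
ΔL = 0, ±1 (not L=0↔0): L: 3 → 3, ΔL = +0 — ✓.
ΔJ = 0, ±1 (not J=0↔0): J: 3/2 → 5/2, ΔJ = +1 — ✓.
All four E1 rules are satisfied.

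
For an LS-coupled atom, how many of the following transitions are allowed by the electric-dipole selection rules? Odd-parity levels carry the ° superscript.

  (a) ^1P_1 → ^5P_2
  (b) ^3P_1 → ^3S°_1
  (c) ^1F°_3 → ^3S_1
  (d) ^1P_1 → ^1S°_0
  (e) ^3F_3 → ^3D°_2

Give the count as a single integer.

(a) forbidden (parity, ΔS fail)
(b) allowed
(c) forbidden (ΔS, ΔL, ΔJ fail)
(d) allowed
(e) allowed
Total allowed: 3 of 5.

3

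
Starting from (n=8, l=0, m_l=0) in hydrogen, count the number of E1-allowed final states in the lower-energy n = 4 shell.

3

E1 requires Δl = ±1, so l_f ∈ {-1, 1}; with 0 ≤ l_f ≤ n_f−1 = 3, the allowed l_f values are {1}.
For l_f = 1: m_f ∈ {m_i−1, m_i, m_i+1} ∩ [−1, 1] = {-1, 0, 1} → 3 states.
Total: 3.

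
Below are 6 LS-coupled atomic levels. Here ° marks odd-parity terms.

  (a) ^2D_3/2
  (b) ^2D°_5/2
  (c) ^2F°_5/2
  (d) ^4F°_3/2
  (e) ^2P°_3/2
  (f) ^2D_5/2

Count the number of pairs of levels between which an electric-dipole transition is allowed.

(a)–(b): allowed.
(a)–(c): allowed.
(a)–(d): forbidden (ΔS).
(a)–(e): allowed.
(a)–(f): forbidden (parity).
(b)–(c): forbidden (parity).
(b)–(d): forbidden (parity, ΔS).
(b)–(e): forbidden (parity).
(b)–(f): allowed.
(c)–(d): forbidden (parity, ΔS).
(c)–(e): forbidden (parity, ΔL).
(c)–(f): allowed.
(d)–(e): forbidden (parity, ΔS, ΔL).
(d)–(f): forbidden (ΔS).
(e)–(f): allowed.
Allowed pairs: 6 of 15.

6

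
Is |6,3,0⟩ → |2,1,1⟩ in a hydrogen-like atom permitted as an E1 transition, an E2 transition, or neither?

Δl = 1 − 3 = -2; l_i + l_f = 4.
Δm_l = +1.
E1 (Δl = ±1, |Δm_l| ≤ 1): not satisfied.
E2 (Δl = 0,±2, l_i+l_f ≥ 2, |Δm_l| ≤ 2): satisfied.

E2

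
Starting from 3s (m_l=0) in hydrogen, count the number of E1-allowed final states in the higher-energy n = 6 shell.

E1 requires Δl = ±1, so l_f ∈ {-1, 1}; with 0 ≤ l_f ≤ n_f−1 = 5, the allowed l_f values are {1}.
For l_f = 1: m_f ∈ {m_i−1, m_i, m_i+1} ∩ [−1, 1] = {-1, 0, 1} → 3 states.
Total: 3.

3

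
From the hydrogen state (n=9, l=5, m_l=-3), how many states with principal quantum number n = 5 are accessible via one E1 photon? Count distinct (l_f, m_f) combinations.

E1 requires Δl = ±1, so l_f ∈ {4, 6}; with 0 ≤ l_f ≤ n_f−1 = 4, the allowed l_f values are {4}.
For l_f = 4: m_f ∈ {m_i−1, m_i, m_i+1} ∩ [−4, 4] = {-4, -3, -2} → 3 states.
Total: 3.

3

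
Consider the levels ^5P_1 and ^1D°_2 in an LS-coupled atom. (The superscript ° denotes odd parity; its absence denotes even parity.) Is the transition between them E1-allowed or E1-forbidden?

Reading off the term symbols: S 2→0, L 1→2, J 1→2, parity even→odd.
Parity must change: even → odd — passes.
ΔL = 0, ±1 (not L=0↔0): L: 1 → 2, ΔL = +1 — passes.
ΔJ = 0, ±1 (not J=0↔0): J: 1 → 2, ΔJ = +1 — passes.
ΔS = 0: S: 2 → 0 — fails.
Rule(s) violated: ΔS.

forbidden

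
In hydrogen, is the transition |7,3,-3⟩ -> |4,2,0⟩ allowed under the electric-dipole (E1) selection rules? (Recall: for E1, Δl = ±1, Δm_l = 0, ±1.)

Δl = 2 − 3 = -1; the E1 rule Δl = ±1 is satisfied.
m_l: -3 → 0 (Δm_l = +3). |Δm_l| ≤ 1 violated.
The transition is electric-dipole forbidden.

forbidden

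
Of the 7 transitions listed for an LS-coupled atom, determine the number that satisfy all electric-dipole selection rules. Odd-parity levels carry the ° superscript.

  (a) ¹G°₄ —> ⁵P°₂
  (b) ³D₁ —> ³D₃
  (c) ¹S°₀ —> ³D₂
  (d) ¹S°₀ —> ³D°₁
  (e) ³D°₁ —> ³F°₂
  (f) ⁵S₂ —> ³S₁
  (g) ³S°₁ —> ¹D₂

(a) forbidden (parity, ΔS, ΔL, ΔJ fail)
(b) forbidden (parity, ΔJ fail)
(c) forbidden (ΔS, ΔL, ΔJ fail)
(d) forbidden (parity, ΔS, ΔL fail)
(e) forbidden (parity fails)
(f) forbidden (parity, ΔS, ΔL fail)
(g) forbidden (ΔS, ΔL fail)
Total allowed: 0 of 7.

0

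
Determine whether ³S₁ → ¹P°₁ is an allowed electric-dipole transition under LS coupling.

forbidden

ΔL = 0, ±1 (not L=0↔0): L: 0 → 1, ΔL = +1 — passes.
ΔS = 0: S: 1 → 0 — fails.
Parity must change: even → odd — passes.
ΔJ = 0, ±1 (not J=0↔0): J: 1 → 1, ΔJ = +0 — passes.
Rule(s) violated: ΔS.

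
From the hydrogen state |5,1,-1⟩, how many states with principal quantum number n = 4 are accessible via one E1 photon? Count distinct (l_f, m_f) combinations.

4

E1 requires Δl = ±1, so l_f ∈ {0, 2}; with 0 ≤ l_f ≤ n_f−1 = 3, the allowed l_f values are {0, 2}.
For l_f = 0: m_f ∈ {m_i−1, m_i, m_i+1} ∩ [−0, 0] = {0} → 1 state.
For l_f = 2: m_f ∈ {m_i−1, m_i, m_i+1} ∩ [−2, 2] = {-2, -1, 0} → 3 states.
Total: 4.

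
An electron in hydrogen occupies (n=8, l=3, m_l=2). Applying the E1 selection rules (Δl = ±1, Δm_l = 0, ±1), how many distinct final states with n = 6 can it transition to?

E1 requires Δl = ±1, so l_f ∈ {2, 4}; with 0 ≤ l_f ≤ n_f−1 = 5, the allowed l_f values are {2, 4}.
For l_f = 2: m_f ∈ {m_i−1, m_i, m_i+1} ∩ [−2, 2] = {1, 2} → 2 states.
For l_f = 4: m_f ∈ {m_i−1, m_i, m_i+1} ∩ [−4, 4] = {1, 2, 3} → 3 states.
Total: 5.

5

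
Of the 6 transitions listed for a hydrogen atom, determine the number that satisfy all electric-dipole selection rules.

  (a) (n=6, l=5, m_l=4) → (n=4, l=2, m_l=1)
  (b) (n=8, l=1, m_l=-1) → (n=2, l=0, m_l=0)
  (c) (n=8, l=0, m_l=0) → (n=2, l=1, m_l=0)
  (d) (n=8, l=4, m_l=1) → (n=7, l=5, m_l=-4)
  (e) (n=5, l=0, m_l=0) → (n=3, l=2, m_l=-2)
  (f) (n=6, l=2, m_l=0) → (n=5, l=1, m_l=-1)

(a) forbidden — Δl = -3 (E1 requires Δl = ±1); Δm_l = -3 (E1 requires Δm_l = 0, ±1)
(b) allowed
(c) allowed
(d) forbidden — Δm_l = -5 (E1 requires Δm_l = 0, ±1)
(e) forbidden — Δl = +2 (E1 requires Δl = ±1); Δm_l = -2 (E1 requires Δm_l = 0, ±1)
(f) allowed
Total allowed: 3 of 6.

3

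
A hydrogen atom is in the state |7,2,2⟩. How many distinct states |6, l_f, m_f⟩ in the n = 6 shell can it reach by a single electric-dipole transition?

E1 requires Δl = ±1, so l_f ∈ {1, 3}; with 0 ≤ l_f ≤ n_f−1 = 5, the allowed l_f values are {1, 3}.
For l_f = 1: m_f ∈ {m_i−1, m_i, m_i+1} ∩ [−1, 1] = {1} → 1 state.
For l_f = 3: m_f ∈ {m_i−1, m_i, m_i+1} ∩ [−3, 3] = {1, 2, 3} → 3 states.
Total: 4.

4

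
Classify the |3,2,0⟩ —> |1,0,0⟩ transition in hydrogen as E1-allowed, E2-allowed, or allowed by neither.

Δl = 0 − 2 = -2; l_i + l_f = 2.
Δm_l = +0.
E1 (Δl = ±1, |Δm_l| ≤ 1): not satisfied.
E2 (Δl = 0,±2, l_i+l_f ≥ 2, |Δm_l| ≤ 2): satisfied.

E2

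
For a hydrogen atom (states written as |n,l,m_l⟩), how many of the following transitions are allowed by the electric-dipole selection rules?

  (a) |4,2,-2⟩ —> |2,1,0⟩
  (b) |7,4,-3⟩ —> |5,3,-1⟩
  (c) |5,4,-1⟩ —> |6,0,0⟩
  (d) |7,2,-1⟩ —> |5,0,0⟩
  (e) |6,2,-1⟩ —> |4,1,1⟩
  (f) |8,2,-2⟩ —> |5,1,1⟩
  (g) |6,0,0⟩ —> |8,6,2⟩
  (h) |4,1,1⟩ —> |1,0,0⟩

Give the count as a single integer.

(a) forbidden — Δm_l = +2 (E1 requires Δm_l = 0, ±1)
(b) forbidden — Δm_l = +2 (E1 requires Δm_l = 0, ±1)
(c) forbidden — Δl = -4 (E1 requires Δl = ±1)
(d) forbidden — Δl = -2 (E1 requires Δl = ±1)
(e) forbidden — Δm_l = +2 (E1 requires Δm_l = 0, ±1)
(f) forbidden — Δm_l = +3 (E1 requires Δm_l = 0, ±1)
(g) forbidden — Δl = +6 (E1 requires Δl = ±1); Δm_l = +2 (E1 requires Δm_l = 0, ±1)
(h) allowed
Total allowed: 1 of 8.

1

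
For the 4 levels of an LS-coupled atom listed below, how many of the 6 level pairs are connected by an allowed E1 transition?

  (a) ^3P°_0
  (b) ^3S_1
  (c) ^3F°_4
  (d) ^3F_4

(a)–(b): allowed.
(a)–(c): forbidden (parity, ΔL, ΔJ).
(a)–(d): forbidden (ΔL, ΔJ).
(b)–(c): forbidden (ΔL, ΔJ).
(b)–(d): forbidden (parity, ΔL, ΔJ).
(c)–(d): allowed.
Allowed pairs: 2 of 6.

2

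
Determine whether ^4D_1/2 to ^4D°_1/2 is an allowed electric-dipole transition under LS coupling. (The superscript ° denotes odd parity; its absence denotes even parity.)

allowed

Reading off the term symbols: S 3/2→3/2, L 2→2, J 1/2→1/2, parity even→odd.
Parity must change: even → odd — passes.
ΔS = 0: S: 3/2 → 3/2 — passes.
ΔL = 0, ±1 (not L=0↔0): L: 2 → 2, ΔL = +0 — passes.
ΔJ = 0, ±1 (not J=0↔0): J: 1/2 → 1/2, ΔJ = +0 — passes.
All four E1 rules are satisfied.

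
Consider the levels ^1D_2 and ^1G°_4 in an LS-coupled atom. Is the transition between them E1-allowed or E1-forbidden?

Parity must change: even → odd — ok.
ΔJ = 0, ±1 (not J=0↔0): J: 2 → 4, ΔJ = +2 — fails.
ΔL = 0, ±1 (not L=0↔0): L: 2 → 4, ΔL = +2 — fails.
ΔS = 0: S: 0 → 0 — ok.
Rule(s) violated: ΔL, ΔJ.

forbidden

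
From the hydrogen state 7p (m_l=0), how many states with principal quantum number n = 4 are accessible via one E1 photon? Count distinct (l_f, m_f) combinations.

E1 requires Δl = ±1, so l_f ∈ {0, 2}; with 0 ≤ l_f ≤ n_f−1 = 3, the allowed l_f values are {0, 2}.
For l_f = 0: m_f ∈ {m_i−1, m_i, m_i+1} ∩ [−0, 0] = {0} → 1 state.
For l_f = 2: m_f ∈ {m_i−1, m_i, m_i+1} ∩ [−2, 2] = {-1, 0, 1} → 3 states.
Total: 4.

4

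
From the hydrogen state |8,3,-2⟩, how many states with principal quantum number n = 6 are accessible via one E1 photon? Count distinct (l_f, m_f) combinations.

E1 requires Δl = ±1, so l_f ∈ {2, 4}; with 0 ≤ l_f ≤ n_f−1 = 5, the allowed l_f values are {2, 4}.
For l_f = 2: m_f ∈ {m_i−1, m_i, m_i+1} ∩ [−2, 2] = {-2, -1} → 2 states.
For l_f = 4: m_f ∈ {m_i−1, m_i, m_i+1} ∩ [−4, 4] = {-3, -2, -1} → 3 states.
Total: 5.

5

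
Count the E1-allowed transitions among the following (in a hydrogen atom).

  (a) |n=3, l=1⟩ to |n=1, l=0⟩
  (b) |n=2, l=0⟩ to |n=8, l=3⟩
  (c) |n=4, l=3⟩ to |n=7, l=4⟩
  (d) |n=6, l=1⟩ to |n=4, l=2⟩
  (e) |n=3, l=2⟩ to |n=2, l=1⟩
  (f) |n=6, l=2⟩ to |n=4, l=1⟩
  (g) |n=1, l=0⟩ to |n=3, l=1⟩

(a) allowed
(b) forbidden — Δl = +3 (E1 requires Δl = ±1)
(c) allowed
(d) allowed
(e) allowed
(f) allowed
(g) allowed
Total allowed: 6 of 7.

6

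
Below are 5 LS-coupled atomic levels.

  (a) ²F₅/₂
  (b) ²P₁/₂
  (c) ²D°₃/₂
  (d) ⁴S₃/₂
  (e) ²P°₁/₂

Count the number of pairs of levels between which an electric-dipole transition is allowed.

3

(a)–(b): forbidden (parity, ΔL, ΔJ).
(a)–(c): allowed.
(a)–(d): forbidden (parity, ΔS, ΔL).
(a)–(e): forbidden (ΔL, ΔJ).
(b)–(c): allowed.
(b)–(d): forbidden (parity, ΔS).
(b)–(e): allowed.
(c)–(d): forbidden (ΔS, ΔL).
(c)–(e): forbidden (parity).
(d)–(e): forbidden (ΔS).
Allowed pairs: 3 of 10.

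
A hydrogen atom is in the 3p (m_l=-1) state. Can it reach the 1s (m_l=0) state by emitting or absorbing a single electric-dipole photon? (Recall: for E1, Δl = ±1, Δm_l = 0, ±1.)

allowed

Δl = 0 − 1 = -1; the E1 rule Δl = ±1 is ok.
Δm_l = 0 − (-1) = +1. E1 requires Δm_l = 0, ±1: ok.
All E1 selection rules are satisfied.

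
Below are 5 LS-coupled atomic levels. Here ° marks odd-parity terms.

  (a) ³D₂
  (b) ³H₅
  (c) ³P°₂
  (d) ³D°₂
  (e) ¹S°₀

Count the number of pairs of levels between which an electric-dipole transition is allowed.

2

(a)–(b): forbidden (parity, ΔL, ΔJ).
(a)–(c): allowed.
(a)–(d): allowed.
(a)–(e): forbidden (ΔS, ΔL, ΔJ).
(b)–(c): forbidden (ΔL, ΔJ).
(b)–(d): forbidden (ΔL, ΔJ).
(b)–(e): forbidden (ΔS, ΔL, ΔJ).
(c)–(d): forbidden (parity).
(c)–(e): forbidden (parity, ΔS, ΔJ).
(d)–(e): forbidden (parity, ΔS, ΔL, ΔJ).
Allowed pairs: 2 of 10.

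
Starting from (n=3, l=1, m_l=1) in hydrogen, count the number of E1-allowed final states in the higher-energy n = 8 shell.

E1 requires Δl = ±1, so l_f ∈ {0, 2}; with 0 ≤ l_f ≤ n_f−1 = 7, the allowed l_f values are {0, 2}.
For l_f = 0: m_f ∈ {m_i−1, m_i, m_i+1} ∩ [−0, 0] = {0} → 1 state.
For l_f = 2: m_f ∈ {m_i−1, m_i, m_i+1} ∩ [−2, 2] = {0, 1, 2} → 3 states.
Total: 4.

4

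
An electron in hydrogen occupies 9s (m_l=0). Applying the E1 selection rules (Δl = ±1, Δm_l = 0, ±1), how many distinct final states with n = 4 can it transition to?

E1 requires Δl = ±1, so l_f ∈ {-1, 1}; with 0 ≤ l_f ≤ n_f−1 = 3, the allowed l_f values are {1}.
For l_f = 1: m_f ∈ {m_i−1, m_i, m_i+1} ∩ [−1, 1] = {-1, 0, 1} → 3 states.
Total: 3.

3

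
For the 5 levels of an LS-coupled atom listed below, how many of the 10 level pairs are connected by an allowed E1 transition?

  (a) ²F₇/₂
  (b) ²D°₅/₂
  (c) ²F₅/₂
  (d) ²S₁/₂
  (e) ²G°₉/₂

3

(a)–(b): allowed.
(a)–(c): forbidden (parity).
(a)–(d): forbidden (parity, ΔL, ΔJ).
(a)–(e): allowed.
(b)–(c): allowed.
(b)–(d): forbidden (ΔL, ΔJ).
(b)–(e): forbidden (parity, ΔL, ΔJ).
(c)–(d): forbidden (parity, ΔL, ΔJ).
(c)–(e): forbidden (ΔJ).
(d)–(e): forbidden (ΔL, ΔJ).
Allowed pairs: 3 of 10.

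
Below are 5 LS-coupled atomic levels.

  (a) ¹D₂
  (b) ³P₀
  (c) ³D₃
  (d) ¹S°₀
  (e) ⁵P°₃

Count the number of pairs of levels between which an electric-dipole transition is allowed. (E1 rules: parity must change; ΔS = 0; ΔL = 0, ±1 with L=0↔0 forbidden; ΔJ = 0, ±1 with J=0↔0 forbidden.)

(a)–(b): forbidden (parity, ΔS, ΔJ).
(a)–(c): forbidden (parity, ΔS).
(a)–(d): forbidden (ΔL, ΔJ).
(a)–(e): forbidden (ΔS).
(b)–(c): forbidden (parity, ΔJ).
(b)–(d): forbidden (ΔS, ΔJ).
(b)–(e): forbidden (ΔS, ΔJ).
(c)–(d): forbidden (ΔS, ΔL, ΔJ).
(c)–(e): forbidden (ΔS).
(d)–(e): forbidden (parity, ΔS, ΔJ).
Allowed pairs: 0 of 10.

0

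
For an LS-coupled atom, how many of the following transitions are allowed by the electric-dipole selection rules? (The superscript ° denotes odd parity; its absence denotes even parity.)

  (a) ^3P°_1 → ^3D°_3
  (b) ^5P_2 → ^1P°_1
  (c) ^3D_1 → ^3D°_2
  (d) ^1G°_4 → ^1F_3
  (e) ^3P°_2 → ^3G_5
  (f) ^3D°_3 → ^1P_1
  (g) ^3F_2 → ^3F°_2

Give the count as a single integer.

3

(a) forbidden (parity, ΔJ fail)
(b) forbidden (ΔS fails)
(c) allowed
(d) allowed
(e) forbidden (ΔL, ΔJ fail)
(f) forbidden (ΔS, ΔJ fail)
(g) allowed
Total allowed: 3 of 7.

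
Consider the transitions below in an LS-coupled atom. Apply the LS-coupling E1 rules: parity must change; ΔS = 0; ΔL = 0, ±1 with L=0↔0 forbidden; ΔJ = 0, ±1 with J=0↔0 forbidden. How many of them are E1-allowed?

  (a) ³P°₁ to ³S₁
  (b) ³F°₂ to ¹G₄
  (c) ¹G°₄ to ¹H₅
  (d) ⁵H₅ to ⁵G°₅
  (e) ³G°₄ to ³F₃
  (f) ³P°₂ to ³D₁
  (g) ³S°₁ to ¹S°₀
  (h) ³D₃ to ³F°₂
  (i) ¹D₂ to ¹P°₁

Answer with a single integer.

7

(a) allowed
(b) forbidden (ΔS, ΔJ fail)
(c) allowed
(d) allowed
(e) allowed
(f) allowed
(g) forbidden (parity, ΔS, ΔL fail)
(h) allowed
(i) allowed
Total allowed: 7 of 9.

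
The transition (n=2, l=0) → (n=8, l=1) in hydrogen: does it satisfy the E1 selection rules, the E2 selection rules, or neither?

Δl = 1 − 0 = +1; l_i + l_f = 1.
E1 (Δl = ±1): satisfied.
E2 (Δl = 0,±2, l_i+l_f ≥ 2): not satisfied.

E1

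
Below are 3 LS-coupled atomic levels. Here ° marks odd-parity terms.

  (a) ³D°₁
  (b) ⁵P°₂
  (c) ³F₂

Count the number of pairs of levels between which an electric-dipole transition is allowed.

(a)–(b): forbidden (parity, ΔS).
(a)–(c): allowed.
(b)–(c): forbidden (ΔS, ΔL).
Allowed pairs: 1 of 3.

1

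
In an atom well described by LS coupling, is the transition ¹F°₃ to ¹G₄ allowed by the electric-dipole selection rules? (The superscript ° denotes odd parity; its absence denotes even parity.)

Reading off the term symbols: S 0→0, L 3→4, J 3→4, parity odd→even.
Parity must change: odd → even — ok.
ΔS = 0: S: 0 → 0 — ok.
ΔL = 0, ±1 (not L=0↔0): L: 3 → 4, ΔL = +1 — ok.
ΔJ = 0, ±1 (not J=0↔0): J: 3 → 4, ΔJ = +1 — ok.
All four E1 rules are satisfied.

allowed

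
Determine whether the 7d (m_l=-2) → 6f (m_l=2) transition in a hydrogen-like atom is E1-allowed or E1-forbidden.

forbidden

l: 2 → 3 (Δl = +1). Δl = ±1 ✓.
Δm_l = 2 − (-2) = +4. E1 requires Δm_l = 0, ±1: ✗.
The transition is electric-dipole forbidden.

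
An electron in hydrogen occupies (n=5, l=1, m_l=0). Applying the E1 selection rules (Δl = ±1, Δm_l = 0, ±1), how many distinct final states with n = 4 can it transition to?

E1 requires Δl = ±1, so l_f ∈ {0, 2}; with 0 ≤ l_f ≤ n_f−1 = 3, the allowed l_f values are {0, 2}.
For l_f = 0: m_f ∈ {m_i−1, m_i, m_i+1} ∩ [−0, 0] = {0} → 1 state.
For l_f = 2: m_f ∈ {m_i−1, m_i, m_i+1} ∩ [−2, 2] = {-1, 0, 1} → 3 states.
Total: 4.

4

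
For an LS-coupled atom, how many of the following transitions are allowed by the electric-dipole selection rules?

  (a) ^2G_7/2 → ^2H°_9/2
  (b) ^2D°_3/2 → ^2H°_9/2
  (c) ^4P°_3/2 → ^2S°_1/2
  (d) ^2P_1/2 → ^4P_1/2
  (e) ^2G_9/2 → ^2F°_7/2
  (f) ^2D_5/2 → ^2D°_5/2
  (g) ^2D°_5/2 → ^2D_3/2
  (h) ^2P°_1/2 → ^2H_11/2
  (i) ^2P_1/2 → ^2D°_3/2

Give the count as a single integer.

5

(a) allowed
(b) forbidden (parity, ΔL, ΔJ fail)
(c) forbidden (parity, ΔS fail)
(d) forbidden (parity, ΔS fail)
(e) allowed
(f) allowed
(g) allowed
(h) forbidden (ΔL, ΔJ fail)
(i) allowed
Total allowed: 5 of 9.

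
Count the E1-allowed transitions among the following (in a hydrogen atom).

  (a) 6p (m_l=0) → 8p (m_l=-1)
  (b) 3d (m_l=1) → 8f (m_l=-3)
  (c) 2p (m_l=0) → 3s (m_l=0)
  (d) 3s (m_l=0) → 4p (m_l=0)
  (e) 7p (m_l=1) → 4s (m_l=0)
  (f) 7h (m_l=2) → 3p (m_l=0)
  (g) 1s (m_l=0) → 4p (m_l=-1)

(a) forbidden — Δl = +0 (E1 requires Δl = ±1)
(b) forbidden — Δm_l = -4 (E1 requires Δm_l = 0, ±1)
(c) allowed
(d) allowed
(e) allowed
(f) forbidden — Δl = -4 (E1 requires Δl = ±1); Δm_l = -2 (E1 requires Δm_l = 0, ±1)
(g) allowed
Total allowed: 4 of 7.

4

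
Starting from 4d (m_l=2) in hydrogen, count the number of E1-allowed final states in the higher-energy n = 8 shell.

4

E1 requires Δl = ±1, so l_f ∈ {1, 3}; with 0 ≤ l_f ≤ n_f−1 = 7, the allowed l_f values are {1, 3}.
For l_f = 1: m_f ∈ {m_i−1, m_i, m_i+1} ∩ [−1, 1] = {1} → 1 state.
For l_f = 3: m_f ∈ {m_i−1, m_i, m_i+1} ∩ [−3, 3] = {1, 2, 3} → 3 states.
Total: 4.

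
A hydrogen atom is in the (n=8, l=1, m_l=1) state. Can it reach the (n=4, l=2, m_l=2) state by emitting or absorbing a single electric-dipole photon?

Δl = 2 − 1 = +1; the E1 rule Δl = ±1 is ✓.
Δm_l = 2 − (1) = +1. E1 requires Δm_l = 0, ±1: ✓.
All E1 selection rules are satisfied.

allowed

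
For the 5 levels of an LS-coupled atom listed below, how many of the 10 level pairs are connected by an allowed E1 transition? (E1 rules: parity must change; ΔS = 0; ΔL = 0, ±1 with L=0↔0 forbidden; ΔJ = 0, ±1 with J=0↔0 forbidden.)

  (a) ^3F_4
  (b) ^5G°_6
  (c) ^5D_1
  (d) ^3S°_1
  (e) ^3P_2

1

(a)–(b): forbidden (ΔS, ΔJ).
(a)–(c): forbidden (parity, ΔS, ΔJ).
(a)–(d): forbidden (ΔL, ΔJ).
(a)–(e): forbidden (parity, ΔL, ΔJ).
(b)–(c): forbidden (ΔL, ΔJ).
(b)–(d): forbidden (parity, ΔS, ΔL, ΔJ).
(b)–(e): forbidden (ΔS, ΔL, ΔJ).
(c)–(d): forbidden (ΔS, ΔL).
(c)–(e): forbidden (parity, ΔS).
(d)–(e): allowed.
Allowed pairs: 1 of 10.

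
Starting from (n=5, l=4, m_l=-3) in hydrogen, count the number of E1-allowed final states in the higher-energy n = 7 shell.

E1 requires Δl = ±1, so l_f ∈ {3, 5}; with 0 ≤ l_f ≤ n_f−1 = 6, the allowed l_f values are {3, 5}.
For l_f = 3: m_f ∈ {m_i−1, m_i, m_i+1} ∩ [−3, 3] = {-3, -2} → 2 states.
For l_f = 5: m_f ∈ {m_i−1, m_i, m_i+1} ∩ [−5, 5] = {-4, -3, -2} → 3 states.
Total: 5.

5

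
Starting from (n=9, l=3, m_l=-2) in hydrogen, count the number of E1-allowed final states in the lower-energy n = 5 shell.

E1 requires Δl = ±1, so l_f ∈ {2, 4}; with 0 ≤ l_f ≤ n_f−1 = 4, the allowed l_f values are {2, 4}.
For l_f = 2: m_f ∈ {m_i−1, m_i, m_i+1} ∩ [−2, 2] = {-2, -1} → 2 states.
For l_f = 4: m_f ∈ {m_i−1, m_i, m_i+1} ∩ [−4, 4] = {-3, -2, -1} → 3 states.
Total: 5.

5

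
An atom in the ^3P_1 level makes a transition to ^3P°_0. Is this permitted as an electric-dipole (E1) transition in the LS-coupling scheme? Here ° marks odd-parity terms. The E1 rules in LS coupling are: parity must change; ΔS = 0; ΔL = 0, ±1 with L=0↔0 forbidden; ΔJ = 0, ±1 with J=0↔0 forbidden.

Parity must change: even → odd — satisfied.
ΔS = 0: S: 1 → 1 — satisfied.
ΔL = 0, ±1 (not L=0↔0): L: 1 → 1, ΔL = +0 — satisfied.
ΔJ = 0, ±1 (not J=0↔0): J: 1 → 0, ΔJ = -1 — satisfied.
All four E1 rules are satisfied.

allowed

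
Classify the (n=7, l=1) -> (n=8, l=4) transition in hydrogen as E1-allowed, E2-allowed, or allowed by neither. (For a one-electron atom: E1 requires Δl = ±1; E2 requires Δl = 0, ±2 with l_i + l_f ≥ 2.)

neither

Δl = 4 − 1 = +3; l_i + l_f = 5.
E1 (Δl = ±1): not satisfied.
E2 (Δl = 0,±2, l_i+l_f ≥ 2): not satisfied.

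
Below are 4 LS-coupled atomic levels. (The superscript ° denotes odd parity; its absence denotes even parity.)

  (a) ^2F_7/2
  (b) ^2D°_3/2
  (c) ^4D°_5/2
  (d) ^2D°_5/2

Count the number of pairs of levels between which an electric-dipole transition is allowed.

1

(a)–(b): forbidden (ΔJ).
(a)–(c): forbidden (ΔS).
(a)–(d): allowed.
(b)–(c): forbidden (parity, ΔS).
(b)–(d): forbidden (parity).
(c)–(d): forbidden (parity, ΔS).
Allowed pairs: 1 of 6.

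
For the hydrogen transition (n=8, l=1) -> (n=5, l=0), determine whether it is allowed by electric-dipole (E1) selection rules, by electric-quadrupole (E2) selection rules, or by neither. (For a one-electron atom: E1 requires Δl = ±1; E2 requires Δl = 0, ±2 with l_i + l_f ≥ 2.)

E1

Δl = 0 − 1 = -1; l_i + l_f = 1.
E1 (Δl = ±1): satisfied.
E2 (Δl = 0,±2, l_i+l_f ≥ 2): not satisfied.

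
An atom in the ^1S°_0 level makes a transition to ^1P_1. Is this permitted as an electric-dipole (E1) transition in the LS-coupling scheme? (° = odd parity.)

ΔJ = 0, ±1 (not J=0↔0): J: 0 → 1, ΔJ = +1 — passes.
ΔL = 0, ±1 (not L=0↔0): L: 0 → 1, ΔL = +1 — passes.
Parity must change: odd → even — passes.
ΔS = 0: S: 0 → 0 — passes.
All four E1 rules are satisfied.

allowed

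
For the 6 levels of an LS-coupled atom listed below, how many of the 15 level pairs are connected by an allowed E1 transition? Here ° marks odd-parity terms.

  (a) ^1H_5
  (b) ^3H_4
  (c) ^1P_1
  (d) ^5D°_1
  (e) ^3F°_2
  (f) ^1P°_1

(a)–(b): forbidden (parity, ΔS).
(a)–(c): forbidden (parity, ΔL, ΔJ).
(a)–(d): forbidden (ΔS, ΔL, ΔJ).
(a)–(e): forbidden (ΔS, ΔL, ΔJ).
(a)–(f): forbidden (ΔL, ΔJ).
(b)–(c): forbidden (parity, ΔS, ΔL, ΔJ).
(b)–(d): forbidden (ΔS, ΔL, ΔJ).
(b)–(e): forbidden (ΔL, ΔJ).
(b)–(f): forbidden (ΔS, ΔL, ΔJ).
(c)–(d): forbidden (ΔS).
(c)–(e): forbidden (ΔS, ΔL).
(c)–(f): allowed.
(d)–(e): forbidden (parity, ΔS).
(d)–(f): forbidden (parity, ΔS).
(e)–(f): forbidden (parity, ΔS, ΔL).
Allowed pairs: 1 of 15.

1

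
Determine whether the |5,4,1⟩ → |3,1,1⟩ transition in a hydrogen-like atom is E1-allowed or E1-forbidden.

forbidden

l: 4 → 1 (Δl = -3). Δl = ±1 fails.
m_l: 1 → 1 (Δm_l = +0). |Δm_l| ≤ 1 ok.
The transition is electric-dipole forbidden.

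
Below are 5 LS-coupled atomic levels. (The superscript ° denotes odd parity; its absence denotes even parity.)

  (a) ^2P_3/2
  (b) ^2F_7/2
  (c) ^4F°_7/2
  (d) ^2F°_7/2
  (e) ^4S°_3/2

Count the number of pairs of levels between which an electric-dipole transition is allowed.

1

(a)–(b): forbidden (parity, ΔL, ΔJ).
(a)–(c): forbidden (ΔS, ΔL, ΔJ).
(a)–(d): forbidden (ΔL, ΔJ).
(a)–(e): forbidden (ΔS).
(b)–(c): forbidden (ΔS).
(b)–(d): allowed.
(b)–(e): forbidden (ΔS, ΔL, ΔJ).
(c)–(d): forbidden (parity, ΔS).
(c)–(e): forbidden (parity, ΔL, ΔJ).
(d)–(e): forbidden (parity, ΔS, ΔL, ΔJ).
Allowed pairs: 1 of 10.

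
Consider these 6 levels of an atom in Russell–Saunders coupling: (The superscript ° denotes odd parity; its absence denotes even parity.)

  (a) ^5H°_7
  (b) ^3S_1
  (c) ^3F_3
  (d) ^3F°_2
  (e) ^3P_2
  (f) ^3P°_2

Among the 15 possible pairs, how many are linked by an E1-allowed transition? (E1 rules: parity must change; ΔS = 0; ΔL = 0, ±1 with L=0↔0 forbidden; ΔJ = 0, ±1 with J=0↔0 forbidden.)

3

(a)–(b): forbidden (ΔS, ΔL, ΔJ).
(a)–(c): forbidden (ΔS, ΔL, ΔJ).
(a)–(d): forbidden (parity, ΔS, ΔL, ΔJ).
(a)–(e): forbidden (ΔS, ΔL, ΔJ).
(a)–(f): forbidden (parity, ΔS, ΔL, ΔJ).
(b)–(c): forbidden (parity, ΔL, ΔJ).
(b)–(d): forbidden (ΔL).
(b)–(e): forbidden (parity).
(b)–(f): allowed.
(c)–(d): allowed.
(c)–(e): forbidden (parity, ΔL).
(c)–(f): forbidden (ΔL).
(d)–(e): forbidden (ΔL).
(d)–(f): forbidden (parity, ΔL).
(e)–(f): allowed.
Allowed pairs: 3 of 15.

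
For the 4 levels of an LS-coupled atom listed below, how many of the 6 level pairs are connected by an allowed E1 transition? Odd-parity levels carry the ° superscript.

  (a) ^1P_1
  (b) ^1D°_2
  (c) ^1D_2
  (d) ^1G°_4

(a)–(b): allowed.
(a)–(c): forbidden (parity).
(a)–(d): forbidden (ΔL, ΔJ).
(b)–(c): allowed.
(b)–(d): forbidden (parity, ΔL, ΔJ).
(c)–(d): forbidden (ΔL, ΔJ).
Allowed pairs: 2 of 6.

2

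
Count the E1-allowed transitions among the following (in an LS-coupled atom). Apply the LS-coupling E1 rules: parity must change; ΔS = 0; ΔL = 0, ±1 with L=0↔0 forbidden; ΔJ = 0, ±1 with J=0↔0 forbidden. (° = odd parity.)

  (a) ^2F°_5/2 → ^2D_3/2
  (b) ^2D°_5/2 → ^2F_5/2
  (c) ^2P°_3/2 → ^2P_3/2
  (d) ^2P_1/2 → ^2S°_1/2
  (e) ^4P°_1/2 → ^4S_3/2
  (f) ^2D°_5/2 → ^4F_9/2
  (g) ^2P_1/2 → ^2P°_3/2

6

(a) allowed
(b) allowed
(c) allowed
(d) allowed
(e) allowed
(f) forbidden (ΔS, ΔJ fail)
(g) allowed
Total allowed: 6 of 7.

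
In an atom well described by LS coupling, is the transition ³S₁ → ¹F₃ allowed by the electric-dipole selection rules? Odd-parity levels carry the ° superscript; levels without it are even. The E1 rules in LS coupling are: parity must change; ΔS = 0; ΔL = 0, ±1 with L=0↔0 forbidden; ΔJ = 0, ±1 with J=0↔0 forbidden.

forbidden

Parity must change: even → even — fails.
ΔS = 0: S: 1 → 0 — fails.
ΔL = 0, ±1 (not L=0↔0): L: 0 → 3, ΔL = +3 — fails.
ΔJ = 0, ±1 (not J=0↔0): J: 1 → 3, ΔJ = +2 — fails.
Rule(s) violated: parity, ΔS, ΔL, ΔJ.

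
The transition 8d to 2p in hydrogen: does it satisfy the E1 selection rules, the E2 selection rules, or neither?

Δl = 1 − 2 = -1; l_i + l_f = 3.
E1 (Δl = ±1): satisfied.
E2 (Δl = 0,±2, l_i+l_f ≥ 2): not satisfied.

E1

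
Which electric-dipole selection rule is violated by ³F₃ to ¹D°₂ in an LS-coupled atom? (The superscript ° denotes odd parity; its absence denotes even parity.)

the ΔS = 0 rule

Initial level: S=1, L=3, J=3, parity even. Final level: S=0, L=2, J=2, parity odd.
Parity must change: even → odd — ok.
ΔS = 0: S: 1 → 0 — fails.
ΔL = 0, ±1 (not L=0↔0): L: 3 → 2, ΔL = -1 — ok.
ΔJ = 0, ±1 (not J=0↔0): J: 3 → 2, ΔJ = -1 — ok.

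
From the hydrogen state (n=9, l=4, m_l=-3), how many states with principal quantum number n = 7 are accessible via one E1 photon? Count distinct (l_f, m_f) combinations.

E1 requires Δl = ±1, so l_f ∈ {3, 5}; with 0 ≤ l_f ≤ n_f−1 = 6, the allowed l_f values are {3, 5}.
For l_f = 3: m_f ∈ {m_i−1, m_i, m_i+1} ∩ [−3, 3] = {-3, -2} → 2 states.
For l_f = 5: m_f ∈ {m_i−1, m_i, m_i+1} ∩ [−5, 5] = {-4, -3, -2} → 3 states.
Total: 5.

5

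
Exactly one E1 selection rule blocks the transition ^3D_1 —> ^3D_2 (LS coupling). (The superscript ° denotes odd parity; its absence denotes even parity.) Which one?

parity

Initial level: S=1, L=2, J=1, parity even. Final level: S=1, L=2, J=2, parity even.
Parity must change: even → even — violated.
ΔL = 0, ±1 (not L=0↔0): L: 2 → 2, ΔL = +0 — satisfied.
ΔJ = 0, ±1 (not J=0↔0): J: 1 → 2, ΔJ = +1 — satisfied.
ΔS = 0: S: 1 → 1 — satisfied.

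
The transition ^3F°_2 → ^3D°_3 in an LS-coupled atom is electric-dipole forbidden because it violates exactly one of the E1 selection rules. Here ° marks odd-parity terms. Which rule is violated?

parity

Reading off the term symbols: S 1→1, L 3→2, J 2→3, parity odd→odd.
Parity must change: odd → odd — fails.
ΔS = 0: S: 1 → 1 — passes.
ΔL = 0, ±1 (not L=0↔0): L: 3 → 2, ΔL = -1 — passes.
ΔJ = 0, ±1 (not J=0↔0): J: 2 → 3, ΔJ = +1 — passes.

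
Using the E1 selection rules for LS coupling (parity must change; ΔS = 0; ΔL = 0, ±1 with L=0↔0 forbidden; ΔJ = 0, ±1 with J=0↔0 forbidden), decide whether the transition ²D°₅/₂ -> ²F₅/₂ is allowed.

allowed

Initial level: S=1/2, L=2, J=5/2, parity odd. Final level: S=1/2, L=3, J=5/2, parity even.
ΔS = 0: S: 1/2 → 1/2 — ok.
ΔJ = 0, ±1 (not J=0↔0): J: 5/2 → 5/2, ΔJ = +0 — ok.
ΔL = 0, ±1 (not L=0↔0): L: 2 → 3, ΔL = +1 — ok.
Parity must change: odd → even — ok.
All four E1 rules are satisfied.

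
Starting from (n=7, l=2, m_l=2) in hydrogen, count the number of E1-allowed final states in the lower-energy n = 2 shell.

E1 requires Δl = ±1, so l_f ∈ {1, 3}; with 0 ≤ l_f ≤ n_f−1 = 1, the allowed l_f values are {1}.
For l_f = 1: m_f ∈ {m_i−1, m_i, m_i+1} ∩ [−1, 1] = {1} → 1 state.
Total: 1.

1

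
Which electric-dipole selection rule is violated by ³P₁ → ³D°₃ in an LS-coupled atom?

Initial level: S=1, L=1, J=1, parity even. Final level: S=1, L=2, J=3, parity odd.
ΔS = 0: S: 1 → 1 — ok.
ΔL = 0, ±1 (not L=0↔0): L: 1 → 2, ΔL = +1 — ok.
Parity must change: even → odd — ok.
ΔJ = 0, ±1 (not J=0↔0): J: 1 → 3, ΔJ = +2 — fails.

the ΔJ = 0, ±1 rule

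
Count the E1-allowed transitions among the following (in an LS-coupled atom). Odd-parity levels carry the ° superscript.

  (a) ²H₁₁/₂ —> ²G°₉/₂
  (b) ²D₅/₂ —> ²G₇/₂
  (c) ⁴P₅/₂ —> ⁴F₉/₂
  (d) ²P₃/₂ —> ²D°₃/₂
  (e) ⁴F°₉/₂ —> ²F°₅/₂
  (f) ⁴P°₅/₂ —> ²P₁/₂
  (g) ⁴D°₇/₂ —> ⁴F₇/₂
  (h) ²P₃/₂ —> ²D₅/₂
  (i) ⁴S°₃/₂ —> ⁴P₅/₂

4

(a) allowed
(b) forbidden (parity, ΔL fail)
(c) forbidden (parity, ΔL, ΔJ fail)
(d) allowed
(e) forbidden (parity, ΔS, ΔJ fail)
(f) forbidden (ΔS, ΔJ fail)
(g) allowed
(h) forbidden (parity fails)
(i) allowed
Total allowed: 4 of 9.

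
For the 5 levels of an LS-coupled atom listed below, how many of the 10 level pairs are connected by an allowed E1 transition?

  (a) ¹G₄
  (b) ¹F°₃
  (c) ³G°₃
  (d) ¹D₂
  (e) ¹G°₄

3

(a)–(b): allowed.
(a)–(c): forbidden (ΔS).
(a)–(d): forbidden (parity, ΔL, ΔJ).
(a)–(e): allowed.
(b)–(c): forbidden (parity, ΔS).
(b)–(d): allowed.
(b)–(e): forbidden (parity).
(c)–(d): forbidden (ΔS, ΔL).
(c)–(e): forbidden (parity, ΔS).
(d)–(e): forbidden (ΔL, ΔJ).
Allowed pairs: 3 of 10.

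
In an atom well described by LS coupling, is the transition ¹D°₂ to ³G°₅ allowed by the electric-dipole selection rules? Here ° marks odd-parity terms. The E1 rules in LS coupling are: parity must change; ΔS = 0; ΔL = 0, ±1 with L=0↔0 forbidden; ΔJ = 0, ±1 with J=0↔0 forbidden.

forbidden

Initial level: S=0, L=2, J=2, parity odd. Final level: S=1, L=4, J=5, parity odd.
Parity must change: odd → odd — ✗.
ΔS = 0: S: 0 → 1 — ✗.
ΔL = 0, ±1 (not L=0↔0): L: 2 → 4, ΔL = +2 — ✗.
ΔJ = 0, ±1 (not J=0↔0): J: 2 → 5, ΔJ = +3 — ✗.
Rule(s) violated: parity, ΔS, ΔL, ΔJ.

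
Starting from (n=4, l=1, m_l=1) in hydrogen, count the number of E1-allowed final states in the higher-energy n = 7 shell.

E1 requires Δl = ±1, so l_f ∈ {0, 2}; with 0 ≤ l_f ≤ n_f−1 = 6, the allowed l_f values are {0, 2}.
For l_f = 0: m_f ∈ {m_i−1, m_i, m_i+1} ∩ [−0, 0] = {0} → 1 state.
For l_f = 2: m_f ∈ {m_i−1, m_i, m_i+1} ∩ [−2, 2] = {0, 1, 2} → 3 states.
Total: 4.

4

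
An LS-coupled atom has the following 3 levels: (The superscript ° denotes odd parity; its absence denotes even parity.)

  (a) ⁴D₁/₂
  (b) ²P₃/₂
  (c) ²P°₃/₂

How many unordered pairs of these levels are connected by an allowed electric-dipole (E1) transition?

(a)–(b): forbidden (parity, ΔS).
(a)–(c): forbidden (ΔS).
(b)–(c): allowed.
Allowed pairs: 1 of 3.

1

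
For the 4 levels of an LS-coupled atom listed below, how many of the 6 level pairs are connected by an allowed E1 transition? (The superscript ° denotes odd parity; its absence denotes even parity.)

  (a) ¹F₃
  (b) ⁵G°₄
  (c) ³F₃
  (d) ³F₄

(a)–(b): forbidden (ΔS).
(a)–(c): forbidden (parity, ΔS).
(a)–(d): forbidden (parity, ΔS).
(b)–(c): forbidden (ΔS).
(b)–(d): forbidden (ΔS).
(c)–(d): forbidden (parity).
Allowed pairs: 0 of 6.

0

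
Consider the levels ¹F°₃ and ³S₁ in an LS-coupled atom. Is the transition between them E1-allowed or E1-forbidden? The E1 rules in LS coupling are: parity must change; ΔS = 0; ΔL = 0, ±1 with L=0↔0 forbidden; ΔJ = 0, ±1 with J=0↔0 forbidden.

Parity must change: odd → even — ✓.
ΔS = 0: S: 0 → 1 — ✗.
ΔL = 0, ±1 (not L=0↔0): L: 3 → 0, ΔL = -3 — ✗.
ΔJ = 0, ±1 (not J=0↔0): J: 3 → 1, ΔJ = -2 — ✗.
Rule(s) violated: ΔS, ΔL, ΔJ.

forbidden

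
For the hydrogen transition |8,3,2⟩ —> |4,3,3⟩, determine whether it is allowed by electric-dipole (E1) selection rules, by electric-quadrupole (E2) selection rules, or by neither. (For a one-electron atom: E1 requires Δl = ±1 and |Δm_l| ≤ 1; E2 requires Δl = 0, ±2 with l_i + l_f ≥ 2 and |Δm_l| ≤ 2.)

E2

Δl = 3 − 3 = +0; l_i + l_f = 6.
Δm_l = +1.
E1 (Δl = ±1, |Δm_l| ≤ 1): not satisfied.
E2 (Δl = 0,±2, l_i+l_f ≥ 2, |Δm_l| ≤ 2): satisfied.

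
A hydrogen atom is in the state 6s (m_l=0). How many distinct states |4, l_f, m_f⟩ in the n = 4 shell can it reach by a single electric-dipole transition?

E1 requires Δl = ±1, so l_f ∈ {-1, 1}; with 0 ≤ l_f ≤ n_f−1 = 3, the allowed l_f values are {1}.
For l_f = 1: m_f ∈ {m_i−1, m_i, m_i+1} ∩ [−1, 1] = {-1, 0, 1} → 3 states.
Total: 3.

3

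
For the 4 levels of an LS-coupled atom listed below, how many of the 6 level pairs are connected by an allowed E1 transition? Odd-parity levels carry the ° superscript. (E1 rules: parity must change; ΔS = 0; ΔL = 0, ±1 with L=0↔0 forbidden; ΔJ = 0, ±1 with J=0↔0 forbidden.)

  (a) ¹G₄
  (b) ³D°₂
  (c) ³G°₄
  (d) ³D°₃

(a)–(b): forbidden (ΔS, ΔL, ΔJ).
(a)–(c): forbidden (ΔS).
(a)–(d): forbidden (ΔS, ΔL).
(b)–(c): forbidden (parity, ΔL, ΔJ).
(b)–(d): forbidden (parity).
(c)–(d): forbidden (parity, ΔL).
Allowed pairs: 0 of 6.

0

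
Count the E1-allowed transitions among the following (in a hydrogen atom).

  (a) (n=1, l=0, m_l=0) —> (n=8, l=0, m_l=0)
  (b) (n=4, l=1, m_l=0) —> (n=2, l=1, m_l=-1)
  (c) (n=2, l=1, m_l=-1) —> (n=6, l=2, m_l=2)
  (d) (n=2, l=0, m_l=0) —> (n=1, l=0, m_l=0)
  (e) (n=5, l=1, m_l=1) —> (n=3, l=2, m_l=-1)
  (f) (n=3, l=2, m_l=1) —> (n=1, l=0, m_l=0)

(a) forbidden — Δl = +0 (E1 requires Δl = ±1)
(b) forbidden — Δl = +0 (E1 requires Δl = ±1)
(c) forbidden — Δm_l = +3 (E1 requires Δm_l = 0, ±1)
(d) forbidden — Δl = +0 (E1 requires Δl = ±1)
(e) forbidden — Δm_l = -2 (E1 requires Δm_l = 0, ±1)
(f) forbidden — Δl = -2 (E1 requires Δl = ±1)
Total allowed: 0 of 6.

0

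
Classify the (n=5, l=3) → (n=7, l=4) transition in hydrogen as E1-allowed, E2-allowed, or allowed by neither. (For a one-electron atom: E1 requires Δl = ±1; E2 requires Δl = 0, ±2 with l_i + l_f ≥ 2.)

Δl = 4 − 3 = +1; l_i + l_f = 7.
E1 (Δl = ±1): satisfied.
E2 (Δl = 0,±2, l_i+l_f ≥ 2): not satisfied.

E1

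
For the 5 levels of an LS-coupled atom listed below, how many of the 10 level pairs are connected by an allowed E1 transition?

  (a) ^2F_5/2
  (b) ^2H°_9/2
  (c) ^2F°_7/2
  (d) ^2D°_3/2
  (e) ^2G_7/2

4

(a)–(b): forbidden (ΔL, ΔJ).
(a)–(c): allowed.
(a)–(d): allowed.
(a)–(e): forbidden (parity).
(b)–(c): forbidden (parity, ΔL).
(b)–(d): forbidden (parity, ΔL, ΔJ).
(b)–(e): allowed.
(c)–(d): forbidden (parity, ΔJ).
(c)–(e): allowed.
(d)–(e): forbidden (ΔL, ΔJ).
Allowed pairs: 4 of 10.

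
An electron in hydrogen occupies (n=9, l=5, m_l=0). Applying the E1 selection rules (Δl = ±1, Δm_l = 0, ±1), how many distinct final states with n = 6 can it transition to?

E1 requires Δl = ±1, so l_f ∈ {4, 6}; with 0 ≤ l_f ≤ n_f−1 = 5, the allowed l_f values are {4}.
For l_f = 4: m_f ∈ {m_i−1, m_i, m_i+1} ∩ [−4, 4] = {-1, 0, 1} → 3 states.
Total: 3.

3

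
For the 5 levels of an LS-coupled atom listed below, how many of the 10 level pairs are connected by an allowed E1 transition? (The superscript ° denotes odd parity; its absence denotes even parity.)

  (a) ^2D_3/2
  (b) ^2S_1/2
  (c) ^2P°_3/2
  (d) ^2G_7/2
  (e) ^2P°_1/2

4

(a)–(b): forbidden (parity, ΔL).
(a)–(c): allowed.
(a)–(d): forbidden (parity, ΔL, ΔJ).
(a)–(e): allowed.
(b)–(c): allowed.
(b)–(d): forbidden (parity, ΔL, ΔJ).
(b)–(e): allowed.
(c)–(d): forbidden (ΔL, ΔJ).
(c)–(e): forbidden (parity).
(d)–(e): forbidden (ΔL, ΔJ).
Allowed pairs: 4 of 10.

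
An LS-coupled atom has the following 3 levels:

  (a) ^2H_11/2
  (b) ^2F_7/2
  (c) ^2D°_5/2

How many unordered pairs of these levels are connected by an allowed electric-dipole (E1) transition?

(a)–(b): forbidden (parity, ΔL, ΔJ).
(a)–(c): forbidden (ΔL, ΔJ).
(b)–(c): allowed.
Allowed pairs: 1 of 3.

1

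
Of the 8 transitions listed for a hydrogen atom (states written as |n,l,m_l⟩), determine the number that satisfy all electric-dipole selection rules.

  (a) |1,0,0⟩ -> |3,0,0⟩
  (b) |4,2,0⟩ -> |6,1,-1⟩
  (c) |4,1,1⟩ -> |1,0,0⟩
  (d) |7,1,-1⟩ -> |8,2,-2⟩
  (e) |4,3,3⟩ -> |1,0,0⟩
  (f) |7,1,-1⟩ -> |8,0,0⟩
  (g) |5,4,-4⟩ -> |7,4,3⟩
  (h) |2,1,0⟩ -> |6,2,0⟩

5

(a) forbidden — Δl = +0 (E1 requires Δl = ±1)
(b) allowed
(c) allowed
(d) allowed
(e) forbidden — Δl = -3 (E1 requires Δl = ±1); Δm_l = -3 (E1 requires Δm_l = 0, ±1)
(f) allowed
(g) forbidden — Δl = +0 (E1 requires Δl = ±1); Δm_l = +7 (E1 requires Δm_l = 0, ±1)
(h) allowed
Total allowed: 5 of 8.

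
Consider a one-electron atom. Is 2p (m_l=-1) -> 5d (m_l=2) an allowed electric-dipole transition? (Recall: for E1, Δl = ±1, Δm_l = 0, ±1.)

Δl = 2 − 1 = +1; the E1 rule Δl = ±1 is satisfied.
Δm_l = 2 − (-1) = +3. E1 requires Δm_l = 0, ±1: violated.
The transition is electric-dipole forbidden.

forbidden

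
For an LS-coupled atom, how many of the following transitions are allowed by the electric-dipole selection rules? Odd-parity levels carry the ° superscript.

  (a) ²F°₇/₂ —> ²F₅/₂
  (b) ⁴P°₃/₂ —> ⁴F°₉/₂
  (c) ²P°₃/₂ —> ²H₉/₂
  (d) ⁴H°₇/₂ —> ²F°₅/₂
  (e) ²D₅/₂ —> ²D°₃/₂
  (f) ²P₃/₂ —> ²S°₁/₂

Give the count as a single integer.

3

(a) allowed
(b) forbidden (parity, ΔL, ΔJ fail)
(c) forbidden (ΔL, ΔJ fail)
(d) forbidden (parity, ΔS, ΔL fail)
(e) allowed
(f) allowed
Total allowed: 3 of 6.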